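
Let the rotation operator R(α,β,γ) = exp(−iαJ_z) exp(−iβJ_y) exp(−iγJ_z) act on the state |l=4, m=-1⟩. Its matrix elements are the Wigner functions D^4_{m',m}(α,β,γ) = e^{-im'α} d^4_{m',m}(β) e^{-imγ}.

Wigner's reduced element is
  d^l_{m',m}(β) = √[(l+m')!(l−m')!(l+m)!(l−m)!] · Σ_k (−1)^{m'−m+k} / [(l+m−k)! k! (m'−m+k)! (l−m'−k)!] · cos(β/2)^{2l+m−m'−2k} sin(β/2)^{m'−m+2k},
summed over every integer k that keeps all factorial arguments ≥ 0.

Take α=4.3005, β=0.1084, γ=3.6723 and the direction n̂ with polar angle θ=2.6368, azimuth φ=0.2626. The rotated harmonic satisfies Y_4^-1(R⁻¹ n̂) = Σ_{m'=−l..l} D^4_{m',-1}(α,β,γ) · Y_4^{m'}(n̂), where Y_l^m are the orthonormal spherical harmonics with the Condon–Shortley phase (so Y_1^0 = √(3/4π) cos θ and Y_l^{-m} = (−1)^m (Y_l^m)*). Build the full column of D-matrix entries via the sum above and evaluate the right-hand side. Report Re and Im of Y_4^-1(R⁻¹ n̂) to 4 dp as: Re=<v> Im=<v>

Re=0.0161 Im=-0.4967

Need the full column D^4_{m',-1} for m'=−4..4 at α=4.3005, β=0.1084, γ=3.6723.
cos(β/2)=0.998532, sin(β/2)=0.054173
d^4_{-4,-1}: single k=3 term ⇒ +0.001181;  D = -0.000518+0.001061i
d^4_{-3,-1}: k∈[2..3] ⇒ +0.023089 -0.000113 = +0.022976;  D = -0.014889-0.017500i
d^4_{-2,-1}: k∈[1..3] ⇒ +0.227486 -0.003348 +0.000007 = +0.224145;  D = +0.214588-0.064754i
d^4_{-1,-1}: k∈[0..3] ⇒ +0.988313 -0.043635 +0.000257 -0.000000 = +0.944934;  D = -0.112012+0.938272i
d^4_{0,-1}: k∈[0..3] ⇒ -0.239792 +0.004235 -0.000012 +0.000000 = -0.235569;  D = +0.203167+0.119232i
d^4_{1,-1}: k∈[0..3] ⇒ +0.029090 -0.000257 +0.000000 -0.000000 = +0.028834;  D = +0.023329-0.016945i
d^4_{2,-1}: k∈[0..2] ⇒ -0.002232 +0.000010 -0.000000 = -0.002222;  D = -0.000477-0.002170i
d^4_{3,-1}: k∈[0..1] ⇒ +0.000113 -0.000000 = +0.000113;  D = -0.000111-0.000022i
d^4_{4,-1}: single k=0 term ⇒ -0.000003;  D = -0.000002+0.000003i
Y_4^{m'}(θ=2.6368,φ=0.2626) and Σ D·Y over m':
  (-0.0005+0.0011i)·(+0.0120-0.0210i)  (-0.0149-0.0175i)·(-0.0874+0.0878i)  (+0.2146-0.0648i)·(+0.2953-0.1712i)  (-0.1120+0.9383i)·(-0.4569+0.1228i)  (+0.2032+0.1192i)·(+0.0591+0.0000i)  (+0.0233-0.0169i)·(+0.4569+0.1228i)  (-0.0005-0.0022i)·(+0.2953+0.1712i)  (-0.0001-0.0000i)·(+0.0874+0.0878i)  (-0.0000+0.0000i)·(+0.0120+0.0210i)
Y_4^-1(R⁻¹ n̂) = +0.016063-0.496663i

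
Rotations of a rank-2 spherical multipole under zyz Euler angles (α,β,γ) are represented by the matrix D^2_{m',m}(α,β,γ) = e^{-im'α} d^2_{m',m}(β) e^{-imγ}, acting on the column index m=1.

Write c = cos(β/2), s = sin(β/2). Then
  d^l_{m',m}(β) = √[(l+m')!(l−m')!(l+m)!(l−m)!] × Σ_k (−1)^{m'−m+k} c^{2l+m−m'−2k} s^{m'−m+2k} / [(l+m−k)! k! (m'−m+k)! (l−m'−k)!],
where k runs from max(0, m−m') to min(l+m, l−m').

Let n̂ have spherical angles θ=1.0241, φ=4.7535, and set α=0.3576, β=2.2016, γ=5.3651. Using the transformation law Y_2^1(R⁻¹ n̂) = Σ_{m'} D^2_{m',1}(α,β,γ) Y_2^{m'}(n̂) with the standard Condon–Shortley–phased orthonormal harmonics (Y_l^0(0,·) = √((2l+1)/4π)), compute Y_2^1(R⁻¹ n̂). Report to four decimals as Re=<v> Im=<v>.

Need the full column D^2_{m',1} for m'=−2..2 at α=0.3576, β=2.2016, γ=5.3651.
cos(β/2)=0.452883, sin(β/2)=0.891570
d^2_{-2,1}: single k=3 term ⇒ +0.641922;  D = -0.040087+0.640669i
d^2_{-1,1}: k∈[2..3] ⇒ +0.489107 -0.631861 = -0.142754;  D = -0.041519-0.136583i
d^2_{0,1}: k∈[1..2] ⇒ +0.202857 -0.786191 = -0.583334;  D = -0.354284-0.463424i
d^2_{1,1}: k∈[0..1] ⇒ +0.042067 -0.489107 = -0.447040;  D = -0.378642-0.237645i
d^2_{2,1}: single k=0 term ⇒ -0.165632;  D = -0.162234-0.033374i
Y_2^{m'}(θ=1.0241,φ=4.7535) and Σ D·Y over m':
  (-0.0401+0.6407i)·(-0.2809+0.0232i)  (-0.0415-0.1366i)·(+0.0141+0.3428i)  (-0.3543-0.4634i)·(-0.0597+0.0000i)  (-0.3786-0.2376i)·(-0.0141+0.3428i)  (-0.1622-0.0334i)·(-0.2809-0.0232i)
Y_2^1(R⁻¹ n̂) = +0.195412-0.282726i

Re=0.1954 Im=-0.2827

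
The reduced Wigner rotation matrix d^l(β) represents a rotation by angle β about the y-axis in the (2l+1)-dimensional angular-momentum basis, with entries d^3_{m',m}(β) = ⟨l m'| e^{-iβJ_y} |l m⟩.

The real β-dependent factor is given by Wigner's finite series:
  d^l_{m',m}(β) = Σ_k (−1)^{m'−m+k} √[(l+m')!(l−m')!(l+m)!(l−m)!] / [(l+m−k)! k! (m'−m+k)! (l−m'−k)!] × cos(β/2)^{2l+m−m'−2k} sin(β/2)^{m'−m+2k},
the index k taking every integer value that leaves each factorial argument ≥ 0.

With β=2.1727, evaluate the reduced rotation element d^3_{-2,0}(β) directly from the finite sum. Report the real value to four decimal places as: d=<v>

d=-0.5268

d^3_{-2,0}(β=2.1727) via Wigner's sum:
c=cos(2.1727/2)=0.465718, s=sin(2.1727/2)=0.884933; N=√[1·120·6·6]=65.726707
k: max(0,(0)−(-2))=2 … min(3+(0),3−(-2))=3
  k=2: (−1)^0·65.7267/(12)·0.4657^4·0.8849^2 = +0.201779
  k=3: (−1)^1·65.7267/(12)·0.4657^2·0.8849^4 = -0.728533
d^3_{-2,0}(2.1727) = +0.201779 -0.728533 = -0.526754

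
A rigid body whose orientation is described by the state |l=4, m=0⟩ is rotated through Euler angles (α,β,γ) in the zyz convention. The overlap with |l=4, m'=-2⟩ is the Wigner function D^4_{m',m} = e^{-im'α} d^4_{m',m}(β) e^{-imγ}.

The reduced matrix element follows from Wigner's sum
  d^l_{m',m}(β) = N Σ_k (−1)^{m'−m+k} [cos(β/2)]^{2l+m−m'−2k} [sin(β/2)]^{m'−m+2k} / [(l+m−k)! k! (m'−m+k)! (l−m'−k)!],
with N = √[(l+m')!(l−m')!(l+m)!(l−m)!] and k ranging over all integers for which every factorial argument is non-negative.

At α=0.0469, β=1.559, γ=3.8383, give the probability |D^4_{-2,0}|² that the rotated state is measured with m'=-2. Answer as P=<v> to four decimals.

P=0.1559

Split into d^4_{-2,0}(β=1.559) × two z-phases.
c=cos(1.559/2)=0.711265, s=sin(1.559/2)=0.702924; N=√[2·720·24·24]=910.735966
k: max(0,(0)−(-2))=2 … min(4+(0),4−(-2))=4
  k=2: (−1)^0·910.7360/(96)·0.7113^6·0.7029^2 = +0.606914
  k=3: (−1)^1·910.7360/(36)·0.7113^4·0.7029^4 = -1.580699
  k=4: (−1)^2·910.7360/(96)·0.7113^2·0.7029^6 = +0.578941
d^4_{-2,0}(1.559) = +0.606914 -1.580699 +0.578941 = -0.394845
|D^4_{-2,0}|² = |d^4_{-2,0}(β)|² = (-0.394845)² = 0.155902 (the z-rotation phases have unit modulus)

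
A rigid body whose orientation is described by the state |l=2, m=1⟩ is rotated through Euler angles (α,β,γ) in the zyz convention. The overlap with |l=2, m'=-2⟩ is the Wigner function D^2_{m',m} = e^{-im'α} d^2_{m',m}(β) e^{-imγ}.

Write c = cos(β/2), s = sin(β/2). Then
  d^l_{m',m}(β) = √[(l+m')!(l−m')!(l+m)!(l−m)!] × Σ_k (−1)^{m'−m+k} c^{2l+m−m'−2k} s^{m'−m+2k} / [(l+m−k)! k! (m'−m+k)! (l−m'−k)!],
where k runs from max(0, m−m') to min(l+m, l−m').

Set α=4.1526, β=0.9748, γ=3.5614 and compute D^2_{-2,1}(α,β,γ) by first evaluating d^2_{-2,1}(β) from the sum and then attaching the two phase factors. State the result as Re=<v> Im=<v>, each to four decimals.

Re=0.0057 Im=-0.1814

First d^2_{-2,1}(β=0.9748), then the phase factors e^{-i(-2)α} and e^{-i(1)γ}:
Half-angle: c=0.883554, s=0.468330. N=√(1·24·6·1)=12.000000
The bounds max(0,m−m')=3 and min(l+m,l−m')=3 give 1 term
  k=3: (−1)^0·12.0000/(6)·0.8836^1·0.4683^3 = +0.181518
d^2_{-2,1}(0.9748) = +0.181518
Attach z-rotation phases: D = e^{-i(-2)(4.1526)}·(+0.181518)·e^{-i(1)(3.5614)} = +0.005701-0.181428i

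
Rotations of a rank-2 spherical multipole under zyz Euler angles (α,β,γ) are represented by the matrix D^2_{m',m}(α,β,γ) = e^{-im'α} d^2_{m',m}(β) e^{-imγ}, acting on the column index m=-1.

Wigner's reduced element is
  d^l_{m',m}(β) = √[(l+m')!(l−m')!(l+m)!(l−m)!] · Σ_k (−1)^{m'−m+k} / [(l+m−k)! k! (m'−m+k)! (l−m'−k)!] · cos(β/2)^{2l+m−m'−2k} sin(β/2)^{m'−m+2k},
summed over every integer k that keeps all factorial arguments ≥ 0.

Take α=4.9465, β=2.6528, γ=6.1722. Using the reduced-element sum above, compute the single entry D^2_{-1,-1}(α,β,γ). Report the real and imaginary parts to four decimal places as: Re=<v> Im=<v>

Re=-0.0199 Im=0.1607

D^2_{-1,-1}(4.9465,2.6528,6.1722) = e^{-i·-1·4.9465}·d^2_{-1,-1}(2.6528)·e^{-i·-1·6.1722}. Compute d first:
With c≡cos(β/2)=0.241971 and s≡sin(β/2)=0.970284, N=[1·6·1·6]^{1/2}=6.000000
The bounds max(0,m−m')=0 and min(l+m,l−m')=1 give 2 terms
  k=0: (−1)^0·6.0000/(6)·0.2420^4·0.9703^0 = +0.003428
  k=1: (−1)^1·6.0000/(2)·0.2420^2·0.9703^2 = -0.165365
d^2_{-1,-1}(2.6528) = +0.003428 -0.165365 = -0.161937
Attach z-rotation phases: D = e^{-i(-1)(4.9465)}·(-0.161937)·e^{-i(-1)(6.1722)} = -0.019888+0.160711i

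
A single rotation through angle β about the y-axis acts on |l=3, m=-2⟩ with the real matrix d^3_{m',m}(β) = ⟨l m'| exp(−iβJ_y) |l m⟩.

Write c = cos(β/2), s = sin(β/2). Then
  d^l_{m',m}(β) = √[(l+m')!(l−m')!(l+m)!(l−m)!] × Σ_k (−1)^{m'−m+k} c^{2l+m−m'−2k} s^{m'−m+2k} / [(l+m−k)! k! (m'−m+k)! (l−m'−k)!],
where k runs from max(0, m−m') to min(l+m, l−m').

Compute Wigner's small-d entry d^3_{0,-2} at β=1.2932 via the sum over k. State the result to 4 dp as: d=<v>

d=0.3471

d^3_{0,-2}(β=1.2932) via Wigner's sum:
c=cos(1.2932/2)=0.798137, s=sin(1.2932/2)=0.602476; N=√[6·6·1·120]=65.726707
The bounds max(0,m−m')=0 and min(l+m,l−m')=1 give 2 terms
  k=0: (−1)^2·65.7267/(12)·0.7981^4·0.6025^2 = +0.806770
  k=1: (−1)^3·65.7267/(12)·0.7981^2·0.6025^4 = -0.459701
d^3_{0,-2}(1.2932) = +0.806770 -0.459701 = +0.347070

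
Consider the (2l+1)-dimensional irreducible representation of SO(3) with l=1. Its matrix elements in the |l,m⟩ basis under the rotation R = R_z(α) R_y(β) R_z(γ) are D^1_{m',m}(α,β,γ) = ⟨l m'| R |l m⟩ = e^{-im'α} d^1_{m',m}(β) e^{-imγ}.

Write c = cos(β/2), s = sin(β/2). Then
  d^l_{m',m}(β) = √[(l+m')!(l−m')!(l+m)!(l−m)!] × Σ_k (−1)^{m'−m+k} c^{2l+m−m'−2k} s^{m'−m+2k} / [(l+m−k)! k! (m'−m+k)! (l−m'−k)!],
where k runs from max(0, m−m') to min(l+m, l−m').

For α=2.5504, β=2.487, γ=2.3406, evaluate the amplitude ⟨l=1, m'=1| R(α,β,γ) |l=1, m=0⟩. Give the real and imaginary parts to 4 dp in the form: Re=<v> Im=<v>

Re=0.3574 Im=0.2399

First d^1_{1,0}(β=2.487), then the phase factors e^{-i(1)α} and e^{-i(0)γ}:
With c≡cos(β/2)=0.321484 and s≡sin(β/2)=0.946915, N=[2·1·1·1]^{1/2}=1.414214
k: max(0,(0)−(1))=0 … min(1+(0),1−(1))=0
  k=0: (−1)^1·1.4142/(1)·0.3215^1·0.9469^1 = -0.430512
d^1_{1,0}(2.487) = -0.430512
D = (-0.830277-0.557352i)·(-0.430512)·(+1.000000+0.000000i) = +0.357444+0.239947i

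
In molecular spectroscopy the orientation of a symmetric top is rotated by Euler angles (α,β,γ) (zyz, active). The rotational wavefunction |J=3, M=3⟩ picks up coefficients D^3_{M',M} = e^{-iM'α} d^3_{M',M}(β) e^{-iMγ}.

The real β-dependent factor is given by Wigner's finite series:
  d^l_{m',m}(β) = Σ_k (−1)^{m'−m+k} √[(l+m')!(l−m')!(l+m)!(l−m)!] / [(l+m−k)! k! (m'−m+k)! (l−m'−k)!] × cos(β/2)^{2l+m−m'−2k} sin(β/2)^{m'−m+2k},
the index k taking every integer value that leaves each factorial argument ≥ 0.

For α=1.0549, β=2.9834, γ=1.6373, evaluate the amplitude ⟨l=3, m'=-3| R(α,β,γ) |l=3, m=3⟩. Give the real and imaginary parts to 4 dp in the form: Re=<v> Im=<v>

Re=-0.1722 Im=-0.9662

First d^3_{-3,3}(β=2.9834), then the phase factors e^{-i(-3)α} and e^{-i(3)γ}:
Half-angle: c=0.079014, s=0.996874. N=√(1·720·720·1)=720.000000
The bounds max(0,m−m')=6 and min(l+m,l−m')=6 give 1 term
  k=6: (−1)^0·720.0000/(720)·0.0790^0·0.9969^6 = +0.981387
d^3_{-3,3}(2.9834) = +0.981387
Attach z-rotation phases: D = e^{-i(-3)(1.0549)}·(+0.981387)·e^{-i(3)(1.6373)} = -0.172224-0.966157i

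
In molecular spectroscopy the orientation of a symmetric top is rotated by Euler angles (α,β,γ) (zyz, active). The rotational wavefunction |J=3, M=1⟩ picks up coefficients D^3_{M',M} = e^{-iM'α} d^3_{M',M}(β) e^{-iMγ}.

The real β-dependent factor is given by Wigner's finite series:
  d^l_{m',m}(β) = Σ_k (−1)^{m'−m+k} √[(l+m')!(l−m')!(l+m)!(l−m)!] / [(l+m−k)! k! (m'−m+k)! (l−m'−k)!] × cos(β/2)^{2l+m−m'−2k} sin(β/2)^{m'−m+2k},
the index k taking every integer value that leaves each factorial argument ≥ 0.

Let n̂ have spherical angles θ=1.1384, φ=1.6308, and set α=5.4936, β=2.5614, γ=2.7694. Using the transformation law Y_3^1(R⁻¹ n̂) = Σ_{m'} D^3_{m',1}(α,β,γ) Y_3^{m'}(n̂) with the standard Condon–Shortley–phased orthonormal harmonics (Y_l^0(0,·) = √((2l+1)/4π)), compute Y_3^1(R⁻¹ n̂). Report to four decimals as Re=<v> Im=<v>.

Need the full column D^3_{m',1} for m'=−3..3 at α=5.4936, β=2.5614, γ=2.7694.
cos(β/2)=0.286045, sin(β/2)=0.958216
d^3_{-3,1}: single k=4 term ⇒ +0.267157;  D = +0.110341+0.243306i
d^3_{-2,1}: k∈[3..4] ⇒ +0.130233 -0.730721 = -0.600488;  D = +0.213681-0.561183i
d^3_{-1,1}: k∈[2..4] ⇒ +0.036882 -0.551838 +0.774072 = +0.259116;  D = -0.236871+0.105040i
d^3_{0,1}: k∈[1..3] ⇒ +0.006357 -0.213995 +0.800465 = +0.592826;  D = -0.552237-0.215586i
d^3_{1,1}: k∈[0..2] ⇒ +0.000548 -0.049176 +0.413878 = +0.365250;  D = -0.145263-0.335121i
d^3_{2,1}: k∈[0..1] ⇒ -0.005803 +0.130233 = +0.124430;  D = +0.046219-0.115528i
d^3_{3,1}: single k=0 term ⇒ +0.023807;  D = +0.021922-0.009285i
Y_3^{m'}(θ=1.1384,φ=1.6308) and Σ D·Y over m':
  (+0.1103+0.2433i)·(+0.0559+0.3073i)  (+0.2137-0.5612i)·(-0.3505+0.0423i)  (-0.2369+0.1050i)·(+0.0021+0.0357i)  (-0.5522-0.2156i)·(-0.3318+0.0000i)  (-0.1453-0.3351i)·(-0.0021+0.0357i)  (+0.0462-0.1155i)·(-0.3505-0.0423i)  (+0.0219-0.0093i)·(-0.0559+0.3073i)
Y_3^1(R⁻¹ n̂) = +0.052053+0.357869i

Re=0.0521 Im=0.3579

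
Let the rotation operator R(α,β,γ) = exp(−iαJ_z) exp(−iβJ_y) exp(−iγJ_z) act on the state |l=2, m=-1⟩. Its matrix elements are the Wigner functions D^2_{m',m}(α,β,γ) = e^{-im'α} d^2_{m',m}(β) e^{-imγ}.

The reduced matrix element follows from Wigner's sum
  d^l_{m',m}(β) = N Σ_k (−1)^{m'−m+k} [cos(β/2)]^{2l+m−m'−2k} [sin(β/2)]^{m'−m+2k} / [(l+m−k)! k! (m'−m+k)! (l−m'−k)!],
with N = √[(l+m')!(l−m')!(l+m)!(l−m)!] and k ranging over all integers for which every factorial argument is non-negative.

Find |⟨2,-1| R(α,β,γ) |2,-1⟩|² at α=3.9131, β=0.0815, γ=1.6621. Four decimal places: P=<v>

P=0.9835

Split into d^2_{-1,-1}(β=0.0815) × two z-phases.
With c≡cos(β/2)=0.999170 and s≡sin(β/2)=0.040739, N=[1·6·1·6]^{1/2}=6.000000
Admissible k: 0..1 (factorial args all ≥0)
  k=0: (−1)^0·6.0000/(6)·0.9992^4·0.0407^0 = +0.996683
  k=1: (−1)^1·6.0000/(2)·0.9992^2·0.0407^2 = -0.004971
d^2_{-1,-1}(0.0815) = +0.996683 -0.004971 = +0.991713
|D^2_{-1,-1}|² = |d^2_{-1,-1}(β)|² = (+0.991713)² = 0.983494 (the z-rotation phases have unit modulus)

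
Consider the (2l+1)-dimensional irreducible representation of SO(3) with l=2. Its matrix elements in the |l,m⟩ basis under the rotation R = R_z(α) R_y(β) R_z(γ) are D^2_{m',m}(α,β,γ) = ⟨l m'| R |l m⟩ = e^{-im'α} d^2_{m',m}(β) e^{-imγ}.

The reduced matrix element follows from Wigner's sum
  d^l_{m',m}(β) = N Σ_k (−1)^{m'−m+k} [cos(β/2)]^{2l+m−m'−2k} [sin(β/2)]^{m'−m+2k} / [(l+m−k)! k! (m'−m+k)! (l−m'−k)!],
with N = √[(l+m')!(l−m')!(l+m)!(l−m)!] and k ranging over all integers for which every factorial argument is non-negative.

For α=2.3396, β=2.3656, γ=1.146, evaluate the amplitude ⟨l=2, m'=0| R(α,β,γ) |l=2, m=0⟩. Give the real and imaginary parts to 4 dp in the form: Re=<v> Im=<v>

First d^2_{0,0}(β=2.3656), then the phase factors e^{-i(0)α} and e^{-i(0)γ}:
With c≡cos(β/2)=0.378334 and s≡sin(β/2)=0.925669, N=[2·2·2·2]^{1/2}=4.000000
k: max(0,(0)−(0))=0 … min(2+(0),2−(0))=2
  k=0: (−1)^0·4.0000/(4)·0.3783^4·0.9257^0 = +0.020488
  k=1: (−1)^1·4.0000/(1)·0.3783^2·0.9257^2 = -0.490595
  k=2: (−1)^2·4.0000/(4)·0.3783^0·0.9257^4 = +0.734214
d^2_{0,0}(2.3656) = +0.020488 -0.490595 +0.734214 = +0.264107
Attach z-rotation phases: D = e^{-i(0)(2.3396)}·(+0.264107)·e^{-i(0)(1.146)} = +0.264107+0.000000i

Re=0.2641 Im=0.0000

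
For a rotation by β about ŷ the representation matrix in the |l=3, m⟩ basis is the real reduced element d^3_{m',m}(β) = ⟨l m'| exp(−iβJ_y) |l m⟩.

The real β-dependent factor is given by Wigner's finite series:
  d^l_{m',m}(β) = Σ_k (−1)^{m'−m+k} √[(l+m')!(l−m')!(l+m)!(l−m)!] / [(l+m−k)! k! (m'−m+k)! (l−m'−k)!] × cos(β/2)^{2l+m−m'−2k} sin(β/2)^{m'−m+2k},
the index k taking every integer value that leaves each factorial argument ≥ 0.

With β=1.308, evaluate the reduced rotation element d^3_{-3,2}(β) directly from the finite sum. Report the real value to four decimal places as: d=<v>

d^3_{-3,2}(β=1.308) via Wigner's sum:
Half-angle: c=0.793657, s=0.608366. N=√(1·720·120·1)=293.938769
k∈{5} keeps every argument non-negative
  k=5: (−1)^0·293.9388/(120)·0.7937^1·0.6084^5 = +0.162007
d^3_{-3,2}(1.308) = +0.162007

d=0.1620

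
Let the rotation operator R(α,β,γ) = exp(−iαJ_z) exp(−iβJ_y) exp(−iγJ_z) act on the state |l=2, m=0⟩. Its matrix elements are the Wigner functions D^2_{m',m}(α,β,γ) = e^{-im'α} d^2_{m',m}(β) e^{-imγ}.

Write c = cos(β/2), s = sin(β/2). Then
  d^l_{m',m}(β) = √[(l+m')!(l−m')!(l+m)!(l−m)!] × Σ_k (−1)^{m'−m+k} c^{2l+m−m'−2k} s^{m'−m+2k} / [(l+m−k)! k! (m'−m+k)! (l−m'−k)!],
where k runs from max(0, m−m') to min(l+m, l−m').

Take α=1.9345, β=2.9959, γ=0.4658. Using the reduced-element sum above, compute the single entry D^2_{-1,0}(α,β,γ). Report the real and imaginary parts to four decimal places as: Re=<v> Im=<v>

Split into d^2_{-1,0}(β=2.9959) × two z-phases.
c=cos(2.9959/2)=0.072782, s=sin(2.9959/2)=0.997348; N=√[1·6·2·2]=4.898979
The bounds max(0,m−m')=1 and min(l+m,l−m')=2 give 2 terms
  k=1: (−1)^0·4.8990/(2)·0.0728^3·0.9973^1 = +0.000942
  k=2: (−1)^1·4.8990/(2)·0.0728^1·0.9973^3 = -0.176864
d^2_{-1,0}(2.9959) = +0.000942 -0.176864 = -0.175922
D = (-0.355738+0.934586i)·(-0.175922)·(+1.000000+0.000000i) = +0.062582-0.164414i

Re=0.0626 Im=-0.1644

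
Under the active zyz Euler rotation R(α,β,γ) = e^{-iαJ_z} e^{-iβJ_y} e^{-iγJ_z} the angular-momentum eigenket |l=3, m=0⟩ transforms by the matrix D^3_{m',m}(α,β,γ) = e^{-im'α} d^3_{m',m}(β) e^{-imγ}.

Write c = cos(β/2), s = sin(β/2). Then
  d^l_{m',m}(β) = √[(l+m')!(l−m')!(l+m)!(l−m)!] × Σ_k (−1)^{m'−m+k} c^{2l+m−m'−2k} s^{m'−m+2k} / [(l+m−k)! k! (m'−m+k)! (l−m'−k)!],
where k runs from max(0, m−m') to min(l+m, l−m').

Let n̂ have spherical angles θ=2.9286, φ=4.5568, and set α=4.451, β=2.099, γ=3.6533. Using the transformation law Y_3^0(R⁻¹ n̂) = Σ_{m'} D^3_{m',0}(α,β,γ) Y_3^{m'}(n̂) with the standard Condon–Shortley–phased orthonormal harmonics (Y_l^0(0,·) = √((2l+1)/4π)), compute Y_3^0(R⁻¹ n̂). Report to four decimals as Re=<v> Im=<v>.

Need the full column D^3_{m',0} for m'=−3..3 at α=4.451, β=2.099, γ=3.6533.
cos(β/2)=0.498005, sin(β/2)=0.867174
d^3_{-3,0}: single k=3 term ⇒ +0.360192;  D = +0.254381+0.255008i
d^3_{-2,0}: k∈[2..3] ⇒ +0.253342 -0.768163 = -0.514821;  D = +0.446059-0.257044i
d^3_{-1,0}: k∈[1..3] ⇒ +0.092016 -0.837012 +0.845972 = +0.100977;  D = -0.026095-0.097547i
d^3_{0,0}: k∈[0..3] ⇒ +0.015255 -0.416283 +1.262220 -0.425244 = +0.435947;  D = +0.435947+0.000000i
d^3_{1,0}: k∈[0..2] ⇒ -0.092016 +0.837012 -0.845972 = -0.100977;  D = +0.026095-0.097547i
d^3_{2,0}: k∈[0..1] ⇒ +0.253342 -0.768163 = -0.514821;  D = +0.446059+0.257044i
d^3_{3,0}: single k=0 term ⇒ -0.360192;  D = -0.254381+0.255008i
Y_3^{m'}(θ=2.9286,φ=4.5568) and Σ D·Y over m':
  (+0.2544+0.2550i)·(+0.0018-0.0035i)  (+0.4461-0.2570i)·(+0.0425+0.0137i)  (-0.0261-0.0975i)·(-0.0400+0.2549i)  (+0.4359+0.0000i)·(-0.6480+0.0000i)  (+0.0261-0.0975i)·(+0.0400+0.2549i)  (+0.4461+0.2570i)·(+0.0425-0.0137i)  (-0.2544+0.2550i)·(-0.0018-0.0035i)
Y_3^0(R⁻¹ n̂) = -0.183050-0.000000i

Re=-0.1830 Im=0.0000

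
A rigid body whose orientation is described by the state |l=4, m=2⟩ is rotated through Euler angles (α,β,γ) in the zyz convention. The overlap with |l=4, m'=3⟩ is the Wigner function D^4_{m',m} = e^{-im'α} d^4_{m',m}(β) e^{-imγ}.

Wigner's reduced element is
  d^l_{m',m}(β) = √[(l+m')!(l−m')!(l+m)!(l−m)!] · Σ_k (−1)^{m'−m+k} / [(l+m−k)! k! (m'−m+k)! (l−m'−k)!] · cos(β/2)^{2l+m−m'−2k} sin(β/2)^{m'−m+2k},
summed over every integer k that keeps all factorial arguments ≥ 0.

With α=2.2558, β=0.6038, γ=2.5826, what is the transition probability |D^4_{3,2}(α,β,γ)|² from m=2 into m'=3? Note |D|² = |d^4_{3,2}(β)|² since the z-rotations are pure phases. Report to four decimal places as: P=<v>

Split into d^4_{3,2}(β=0.6038) × two z-phases.
Half-angle: c=0.954773, s=0.297335. N=√(5040·1·720·2)=2693.993318
The bounds max(0,m−m')=0 and min(l+m,l−m')=1 give 2 terms
  k=0: (−1)^1·2693.9933/(720)·0.9548^7·0.2973^1 = -0.804658
  k=1: (−1)^2·2693.9933/(240)·0.9548^5·0.2973^3 = +0.234112
d^4_{3,2}(0.6038) = -0.804658 +0.234112 = -0.570546
|D^4_{3,2}|² = |d^4_{3,2}(β)|² = (-0.570546)² = 0.325523 (the z-rotation phases have unit modulus)

P=0.3255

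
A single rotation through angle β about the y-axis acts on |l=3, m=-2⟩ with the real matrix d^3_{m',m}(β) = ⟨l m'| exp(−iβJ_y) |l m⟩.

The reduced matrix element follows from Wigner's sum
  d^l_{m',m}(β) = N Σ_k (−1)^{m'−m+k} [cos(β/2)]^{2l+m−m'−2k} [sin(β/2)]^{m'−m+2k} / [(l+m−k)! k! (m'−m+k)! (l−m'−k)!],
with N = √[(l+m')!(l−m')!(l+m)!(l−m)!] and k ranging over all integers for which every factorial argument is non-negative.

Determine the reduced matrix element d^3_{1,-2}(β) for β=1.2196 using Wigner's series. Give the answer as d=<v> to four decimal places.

d=-0.4947

d^3_{1,-2}(β=1.2196) via Wigner's sum:
With c≡cos(β/2)=0.819763 and s≡sin(β/2)=0.572704, N=[24·2·1·120]^{1/2}=75.894664
Admissible k: 0..1 (factorial args all ≥0)
  k=0: (−1)^3·75.8947/(12)·0.8198^3·0.5727^3 = -0.654461
  k=1: (−1)^4·75.8947/(24)·0.8198^1·0.5727^5 = +0.159712
d^3_{1,-2}(1.2196) = -0.654461 +0.159712 = -0.494749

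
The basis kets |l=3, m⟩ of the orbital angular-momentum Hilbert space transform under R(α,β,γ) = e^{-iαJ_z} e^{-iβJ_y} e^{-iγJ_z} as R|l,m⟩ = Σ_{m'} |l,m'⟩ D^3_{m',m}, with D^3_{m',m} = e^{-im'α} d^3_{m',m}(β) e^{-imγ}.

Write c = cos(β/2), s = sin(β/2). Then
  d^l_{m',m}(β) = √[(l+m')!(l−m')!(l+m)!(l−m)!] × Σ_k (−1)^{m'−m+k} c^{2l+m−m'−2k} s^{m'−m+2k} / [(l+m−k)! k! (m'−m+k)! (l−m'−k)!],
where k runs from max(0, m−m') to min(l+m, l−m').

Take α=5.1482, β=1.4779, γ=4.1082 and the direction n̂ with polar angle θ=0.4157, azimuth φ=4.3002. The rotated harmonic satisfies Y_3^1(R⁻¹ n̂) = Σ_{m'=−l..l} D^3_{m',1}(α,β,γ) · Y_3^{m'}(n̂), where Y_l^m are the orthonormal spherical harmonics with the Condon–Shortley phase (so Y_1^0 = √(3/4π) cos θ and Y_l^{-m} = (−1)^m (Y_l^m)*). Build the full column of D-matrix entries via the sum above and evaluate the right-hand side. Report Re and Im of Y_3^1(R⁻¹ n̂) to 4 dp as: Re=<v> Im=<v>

Re=0.0935 Im=-0.0692

Need the full column D^3_{m',1} for m'=−3..3 at α=5.1482, β=1.4779, γ=4.1082.
cos(β/2)=0.739176, sin(β/2)=0.673512
d^3_{-3,1}: single k=4 term ⇒ +0.435435;  D = +0.145551-0.410388i
d^3_{-2,1}: k∈[3..4] ⇒ +0.780387 -0.323948 = +0.456439;  D = +0.454382-0.043290i
d^3_{-1,1}: k∈[2..4] ⇒ +0.812520 -0.899431 +0.093341 = +0.006430;  D = +0.003255+0.005545i
d^3_{0,1}: k∈[1..3] ⇒ +0.514844 -1.282307 +0.354867 = -0.412596;  D = +0.234394-0.339551i
d^3_{1,1}: k∈[0..2] ⇒ +0.163113 -1.083360 +0.674573 = -0.245674;  D = +0.242200+0.041171i
d^3_{2,1}: k∈[0..1] ⇒ -0.469986 +0.780387 = +0.310401;  D = -0.082026-0.299367i
d^3_{3,1}: single k=0 term ⇒ +0.524479;  D = +0.400046-0.339178i
Y_3^{m'}(θ=0.4157,φ=4.3002) and Σ D·Y over m':
  (+0.1456-0.4104i)·(+0.0260-0.0090i)  (+0.4544-0.0433i)·(-0.1035-0.1119i)  (+0.0033+0.0055i)·(-0.1665+0.3808i)  (+0.2344-0.3396i)·(+0.4044+0.0000i)  (+0.2422+0.0412i)·(+0.1665+0.3808i)  (-0.0820-0.2994i)·(-0.1035+0.1119i)  (+0.4000-0.3392i)·(-0.0260-0.0090i)
Y_3^1(R⁻¹ n̂) = +0.093540-0.069249i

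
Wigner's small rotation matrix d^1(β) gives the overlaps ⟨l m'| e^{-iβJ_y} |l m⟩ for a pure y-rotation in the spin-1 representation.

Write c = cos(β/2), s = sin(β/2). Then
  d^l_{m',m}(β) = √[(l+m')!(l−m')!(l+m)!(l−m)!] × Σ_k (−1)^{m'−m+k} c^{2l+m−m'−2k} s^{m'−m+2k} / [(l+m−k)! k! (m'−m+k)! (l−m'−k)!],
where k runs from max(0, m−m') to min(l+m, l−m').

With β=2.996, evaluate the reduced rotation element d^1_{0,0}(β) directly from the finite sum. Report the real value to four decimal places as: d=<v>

d=-0.9894

d^1_{0,0}(β=2.996) via Wigner's sum:
c=cos(2.996/2)=0.072732, s=sin(2.996/2)=0.997352; N=√[1·1·1·1]=1.000000
The bounds max(0,m−m')=0 and min(l+m,l−m')=1 give 2 terms
  k=0: (−1)^0·1.0000/(1)·0.0727^2·0.9974^0 = +0.005290
  k=1: (−1)^1·1.0000/(1)·0.0727^0·0.9974^2 = -0.994710
d^1_{0,0}(2.996) = +0.005290 -0.994710 = -0.989420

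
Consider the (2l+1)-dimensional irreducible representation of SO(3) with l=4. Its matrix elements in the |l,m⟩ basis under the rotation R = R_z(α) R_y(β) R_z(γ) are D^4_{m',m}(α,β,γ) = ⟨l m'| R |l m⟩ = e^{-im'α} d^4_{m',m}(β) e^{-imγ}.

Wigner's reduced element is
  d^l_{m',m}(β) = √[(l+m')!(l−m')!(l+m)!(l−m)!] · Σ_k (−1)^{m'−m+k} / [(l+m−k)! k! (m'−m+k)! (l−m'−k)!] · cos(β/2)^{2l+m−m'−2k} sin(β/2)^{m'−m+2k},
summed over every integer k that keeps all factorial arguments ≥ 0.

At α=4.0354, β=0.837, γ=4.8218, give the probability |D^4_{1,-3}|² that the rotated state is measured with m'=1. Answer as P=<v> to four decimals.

P=0.0491

First d^4_{1,-3}(β=0.837), then the phase factors e^{-i(1)α} and e^{-i(-3)γ}:
c=cos(0.837/2)=0.913700, s=sin(0.837/2)=0.406390; N=√[120·6·1·5040]=1904.940944
k∈{0,1} keeps every argument non-negative
  k=0: (−1)^4·1904.9409/(144)·0.9137^4·0.4064^4 = +0.251482
  k=1: (−1)^5·1904.9409/(240)·0.9137^2·0.4064^6 = -0.029850
d^4_{1,-3}(0.837) = +0.251482 -0.029850 = +0.221632
|D^4_{1,-3}|² = |d^4_{1,-3}(β)|² = (+0.221632)² = 0.049121 (the z-rotation phases have unit modulus)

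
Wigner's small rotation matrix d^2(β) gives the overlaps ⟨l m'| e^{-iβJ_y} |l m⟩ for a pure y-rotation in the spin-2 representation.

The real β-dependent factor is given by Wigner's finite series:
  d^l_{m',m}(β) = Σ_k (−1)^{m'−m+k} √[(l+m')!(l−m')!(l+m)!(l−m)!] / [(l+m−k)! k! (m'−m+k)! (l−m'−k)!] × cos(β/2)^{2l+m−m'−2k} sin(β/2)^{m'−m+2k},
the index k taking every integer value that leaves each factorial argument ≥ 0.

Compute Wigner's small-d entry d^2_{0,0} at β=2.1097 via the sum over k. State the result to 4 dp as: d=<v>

d^2_{0,0}(β=2.1097) via Wigner's sum:
c=cos(2.1097/2)=0.493358, s=sin(2.1097/2)=0.869826; N=√[2·2·2·2]=4.000000
k: max(0,(0)−(0))=0 … min(2+(0),2−(0))=2
  k=0: (−1)^0·4.0000/(4)·0.4934^4·0.8698^0 = +0.059245
  k=1: (−1)^1·4.0000/(1)·0.4934^2·0.8698^2 = -0.736631
  k=2: (−1)^2·4.0000/(4)·0.4934^0·0.8698^4 = +0.572440
d^2_{0,0}(2.1097) = +0.059245 -0.736631 +0.572440 = -0.104946

d=-0.1049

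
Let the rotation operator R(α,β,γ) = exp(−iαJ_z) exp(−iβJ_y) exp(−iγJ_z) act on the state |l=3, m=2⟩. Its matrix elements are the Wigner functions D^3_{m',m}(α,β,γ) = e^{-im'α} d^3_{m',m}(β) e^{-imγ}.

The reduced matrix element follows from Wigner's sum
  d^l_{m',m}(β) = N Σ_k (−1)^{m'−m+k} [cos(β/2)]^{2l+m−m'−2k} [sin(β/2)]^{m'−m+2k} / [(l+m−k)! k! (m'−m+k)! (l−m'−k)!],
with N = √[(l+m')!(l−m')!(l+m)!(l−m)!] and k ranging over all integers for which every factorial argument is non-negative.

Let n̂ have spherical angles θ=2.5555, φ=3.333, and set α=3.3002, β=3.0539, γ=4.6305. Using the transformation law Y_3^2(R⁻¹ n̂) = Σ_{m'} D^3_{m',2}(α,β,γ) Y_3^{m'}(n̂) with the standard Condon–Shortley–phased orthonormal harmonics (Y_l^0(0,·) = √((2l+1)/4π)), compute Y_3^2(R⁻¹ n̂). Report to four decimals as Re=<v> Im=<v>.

Need the full column D^3_{m',2} for m'=−3..3 at α=3.3002, β=3.0539, γ=4.6305.
cos(β/2)=0.043832, sin(β/2)=0.999039
d^3_{-3,2}: single k=5 term ⇒ +0.106852;  D = +0.085731+0.063777i
d^3_{-2,2}: k∈[4..5] ⇒ +0.009569 -0.994247 = -0.984678;  D = +0.872952+0.455570i
d^3_{-1,2}: k∈[3..4] ⇒ +0.000531 -0.137945 = -0.137414;  D = -0.130335-0.043537i
d^3_{0,2}: k∈[2..3] ⇒ +0.000020 -0.010483 = -0.010463;  D = +0.010323+0.001706i
d^3_{1,2}: k∈[1..2] ⇒ +0.000001 -0.000531 = -0.000531;  D = -0.000531-0.000003i
d^3_{2,2}: k∈[0..1] ⇒ +0.000000 -0.000018 = -0.000018;  D = +0.000018-0.000003i
d^3_{3,2}: single k=0 term ⇒ -0.000000;  D = -0.000000+0.000000i
Y_3^{m'}(θ=2.5555,φ=3.333) and Σ D·Y over m':
  (+0.0857+0.0638i)·(-0.0593+0.0383i)  (+0.8730+0.4556i)·(-0.2416+0.0973i)  (-0.1303-0.0435i)·(-0.4335+0.0840i)  (+0.0103+0.0017i)·(-0.1462+0.0000i)  (-0.0005-0.0000i)·(+0.4335+0.0840i)  (+0.0000-0.0000i)·(-0.2416-0.0973i)  (-0.0000+0.0000i)·(+0.0593+0.0383i)
Y_3^2(R⁻¹ n̂) = -0.204362-0.018005i

Re=-0.2044 Im=-0.0180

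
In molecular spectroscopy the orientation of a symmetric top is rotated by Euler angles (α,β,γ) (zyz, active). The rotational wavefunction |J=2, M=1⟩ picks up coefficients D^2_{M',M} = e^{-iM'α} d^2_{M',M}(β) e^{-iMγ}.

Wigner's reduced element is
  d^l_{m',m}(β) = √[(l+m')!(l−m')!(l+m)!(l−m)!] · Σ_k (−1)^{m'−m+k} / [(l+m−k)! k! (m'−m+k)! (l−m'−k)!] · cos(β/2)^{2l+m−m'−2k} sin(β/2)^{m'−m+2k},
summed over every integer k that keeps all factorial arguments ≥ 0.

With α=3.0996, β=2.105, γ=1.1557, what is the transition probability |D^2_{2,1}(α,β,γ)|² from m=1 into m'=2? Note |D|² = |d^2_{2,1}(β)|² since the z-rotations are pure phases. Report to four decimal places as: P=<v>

P=0.0446

First d^2_{2,1}(β=2.105), then the phase factors e^{-i(2)α} and e^{-i(1)γ}:
c=cos(2.105/2)=0.495401, s=sin(2.105/2)=0.868664; N=√[24·1·6·1]=12.000000
Admissible k: 0..0 (factorial args all ≥0)
  k=0: (−1)^1·12.0000/(6)·0.4954^3·0.8687^1 = -0.211228
d^2_{2,1}(2.105) = -0.211228
|D^2_{2,1}|² = |d^2_{2,1}(β)|² = (-0.211228)² = 0.044617 (the z-rotation phases have unit modulus)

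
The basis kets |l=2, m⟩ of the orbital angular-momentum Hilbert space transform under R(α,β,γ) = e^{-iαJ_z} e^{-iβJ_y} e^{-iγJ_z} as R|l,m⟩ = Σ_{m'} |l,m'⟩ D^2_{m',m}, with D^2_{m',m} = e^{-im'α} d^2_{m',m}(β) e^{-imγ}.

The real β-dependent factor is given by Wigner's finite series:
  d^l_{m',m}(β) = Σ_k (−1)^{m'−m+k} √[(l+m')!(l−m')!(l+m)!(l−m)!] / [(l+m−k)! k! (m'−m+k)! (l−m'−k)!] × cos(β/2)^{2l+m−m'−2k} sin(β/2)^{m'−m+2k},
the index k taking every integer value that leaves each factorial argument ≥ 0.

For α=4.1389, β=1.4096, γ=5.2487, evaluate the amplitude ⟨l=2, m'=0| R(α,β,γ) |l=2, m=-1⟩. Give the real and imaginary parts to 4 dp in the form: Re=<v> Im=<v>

Re=-0.0991 Im=0.1668

D^2_{0,-1}(4.1389,1.4096,5.2487) = e^{-i·0·4.1389}·d^2_{0,-1}(1.4096)·e^{-i·-1·5.2487}. Compute d first:
c=cos(1.4096/2)=0.761741, s=sin(1.4096/2)=0.647881; N=√[2·2·1·6]=4.898979
k∈{0,1} keeps every argument non-negative
  k=0: (−1)^1·4.8990/(2)·0.7617^3·0.6479^1 = -0.701445
  k=1: (−1)^2·4.8990/(2)·0.7617^1·0.6479^3 = +0.507423
d^2_{0,-1}(1.4096) = -0.701445 +0.507423 = -0.194022
D = (+1.000000+0.000000i)·(-0.194022)·(+0.510968-0.859599i) = -0.099139+0.166781i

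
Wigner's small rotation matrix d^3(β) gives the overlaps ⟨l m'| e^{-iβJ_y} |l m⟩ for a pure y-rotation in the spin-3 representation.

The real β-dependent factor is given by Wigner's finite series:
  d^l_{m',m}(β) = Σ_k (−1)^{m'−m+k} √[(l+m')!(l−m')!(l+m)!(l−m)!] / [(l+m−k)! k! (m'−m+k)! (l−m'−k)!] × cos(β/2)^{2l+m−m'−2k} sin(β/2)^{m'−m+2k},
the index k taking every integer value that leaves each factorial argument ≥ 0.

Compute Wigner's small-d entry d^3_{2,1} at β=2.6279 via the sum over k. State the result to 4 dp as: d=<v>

d^3_{2,1}(β=2.6279) via Wigner's sum:
c=cos(2.6279/2)=0.254032, s=sin(2.6279/2)=0.967196; N=√[120·1·24·2]=75.894664
Admissible k: 0..1 (factorial args all ≥0)
  k=0: (−1)^1·75.8947/(24)·0.2540^5·0.9672^1 = -0.003236
  k=1: (−1)^2·75.8947/(12)·0.2540^3·0.9672^3 = +0.093807
d^3_{2,1}(2.6279) = -0.003236 +0.093807 = +0.090572

d=0.0906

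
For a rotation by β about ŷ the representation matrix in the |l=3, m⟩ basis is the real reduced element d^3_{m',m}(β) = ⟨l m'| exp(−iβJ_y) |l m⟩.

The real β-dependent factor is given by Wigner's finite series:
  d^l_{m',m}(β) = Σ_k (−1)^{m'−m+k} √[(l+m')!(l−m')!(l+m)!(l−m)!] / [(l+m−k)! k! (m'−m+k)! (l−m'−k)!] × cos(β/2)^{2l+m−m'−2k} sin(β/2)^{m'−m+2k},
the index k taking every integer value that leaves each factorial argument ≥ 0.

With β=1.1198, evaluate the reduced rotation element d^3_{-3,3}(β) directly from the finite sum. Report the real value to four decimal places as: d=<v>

d=0.0224

d^3_{-3,3}(β=1.1198) via Wigner's sum:
With c≡cos(β/2)=0.847308 and s≡sin(β/2)=0.531101, N=[1·720·720·1]^{1/2}=720.000000
k∈{6} keeps every argument non-negative
  k=6: (−1)^0·720.0000/(720)·0.8473^0·0.5311^6 = +0.022442
d^3_{-3,3}(1.1198) = +0.022442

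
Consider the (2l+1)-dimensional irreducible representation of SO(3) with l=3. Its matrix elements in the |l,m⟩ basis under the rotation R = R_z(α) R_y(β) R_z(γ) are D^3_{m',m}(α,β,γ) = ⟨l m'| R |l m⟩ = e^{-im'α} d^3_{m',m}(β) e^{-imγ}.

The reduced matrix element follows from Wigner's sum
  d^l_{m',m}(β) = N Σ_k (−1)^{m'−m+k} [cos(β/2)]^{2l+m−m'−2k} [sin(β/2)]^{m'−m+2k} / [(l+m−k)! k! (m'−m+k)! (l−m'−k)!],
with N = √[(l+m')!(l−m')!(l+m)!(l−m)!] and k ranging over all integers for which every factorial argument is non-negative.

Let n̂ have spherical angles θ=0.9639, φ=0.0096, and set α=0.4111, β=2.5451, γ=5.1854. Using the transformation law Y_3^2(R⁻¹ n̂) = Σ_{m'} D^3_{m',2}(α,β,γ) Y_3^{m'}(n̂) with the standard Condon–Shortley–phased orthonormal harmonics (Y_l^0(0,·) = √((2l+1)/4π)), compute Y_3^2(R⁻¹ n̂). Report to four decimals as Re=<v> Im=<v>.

Re=0.0460 Im=-0.0138

Need the full column D^3_{m',2} for m'=−3..3 at α=0.4111, β=2.5451, γ=5.1854.
cos(β/2)=0.293844, sin(β/2)=0.955853
d^3_{-3,2}: single k=5 term ⇒ +0.574314;  D = -0.550778-0.162728i
d^3_{-2,2}: k∈[4..5] ⇒ +0.360388 -0.762689 = -0.402301;  D = +0.399221-0.049687i
d^3_{-1,2}: k∈[3..4] ⇒ +0.140138 -0.741436 = -0.601298;  D = +0.517302-0.306526i
d^3_{0,2}: k∈[2..3] ⇒ +0.037309 -0.394785 = -0.357476;  D = +0.209093-0.289947i
d^3_{1,2}: k∈[1..2] ⇒ +0.006622 -0.140138 = -0.133516;  D = +0.028312-0.130480i
d^3_{2,2}: k∈[0..1] ⇒ +0.000644 -0.034058 = -0.033415;  D = -0.006554-0.032765i
d^3_{3,2}: single k=0 term ⇒ -0.005129;  D = -0.002932-0.004209i
Y_3^{m'}(θ=0.9639,φ=0.0096) and Σ D·Y over m':
  (-0.5508-0.1627i)·(+0.2311-0.0067i)  (+0.3992-0.0497i)·(+0.3932-0.0076i)  (+0.5173-0.3065i)·(+0.1663-0.0016i)  (+0.2091-0.2899i)·(-0.2924+0.0000i)  (+0.0283-0.1305i)·(-0.1663-0.0016i)  (-0.0066-0.0328i)·(+0.3932+0.0076i)  (-0.0029-0.0042i)·(-0.2311-0.0067i)
Y_3^2(R⁻¹ n̂) = +0.045998-0.013810i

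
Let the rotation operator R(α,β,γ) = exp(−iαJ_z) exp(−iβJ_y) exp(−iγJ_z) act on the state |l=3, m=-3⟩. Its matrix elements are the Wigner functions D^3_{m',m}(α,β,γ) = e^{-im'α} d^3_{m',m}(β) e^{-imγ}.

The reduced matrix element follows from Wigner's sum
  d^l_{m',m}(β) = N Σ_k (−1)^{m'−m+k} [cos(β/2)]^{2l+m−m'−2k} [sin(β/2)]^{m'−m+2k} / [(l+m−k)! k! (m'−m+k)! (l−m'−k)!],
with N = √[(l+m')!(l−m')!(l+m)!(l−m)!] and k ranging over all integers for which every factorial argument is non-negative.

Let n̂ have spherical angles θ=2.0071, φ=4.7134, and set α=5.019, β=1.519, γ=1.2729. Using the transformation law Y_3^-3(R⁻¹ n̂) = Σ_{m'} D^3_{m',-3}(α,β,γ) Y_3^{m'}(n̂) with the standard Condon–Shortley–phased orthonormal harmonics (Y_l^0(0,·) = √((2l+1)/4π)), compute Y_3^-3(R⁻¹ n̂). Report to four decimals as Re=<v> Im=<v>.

Re=0.0421 Im=-0.0507

Need the full column D^3_{m',-3} for m'=−3..3 at α=5.019, β=1.519, γ=1.2729.
cos(β/2)=0.725180, sin(β/2)=0.688559
d^3_{-3,-3}: single k=0 term ⇒ +0.145437;  D = +0.145388+0.003802i
d^3_{-2,-3}: single k=0 term ⇒ -0.338257;  D = -0.093631-0.325040i
d^3_{-1,-3}: single k=0 term ⇒ +0.507823;  D = -0.422794+0.281299i
d^3_{0,-3}: single k=0 term ⇒ -0.556771;  D = +0.433941+0.348840i
d^3_{1,-3}: single k=0 term ⇒ +0.457828;  D = +0.165769-0.426763i
d^3_{2,-3}: single k=0 term ⇒ -0.274933;  D = -0.274372-0.017552i
d^3_{3,-3}: single k=0 term ⇒ +0.106573;  D = +0.025615+0.103449i
Y_3^{m'}(θ=2.0071,φ=4.7134) and Σ D·Y over m':
  (+0.1454+0.0038i)·(-0.0009-0.3106i)  (-0.0936-0.3250i)·(+0.3548-0.0007i)  (-0.4228+0.2813i)·(-0.0000-0.0314i)  (+0.4339+0.3488i)·(+0.3323+0.0000i)  (+0.1658-0.4268i)·(+0.0000-0.0314i)  (-0.2744-0.0176i)·(+0.3548+0.0007i)  (+0.0256+0.1034i)·(+0.0009-0.3106i)
Y_3^-3(R⁻¹ n̂) = +0.042079-0.050732i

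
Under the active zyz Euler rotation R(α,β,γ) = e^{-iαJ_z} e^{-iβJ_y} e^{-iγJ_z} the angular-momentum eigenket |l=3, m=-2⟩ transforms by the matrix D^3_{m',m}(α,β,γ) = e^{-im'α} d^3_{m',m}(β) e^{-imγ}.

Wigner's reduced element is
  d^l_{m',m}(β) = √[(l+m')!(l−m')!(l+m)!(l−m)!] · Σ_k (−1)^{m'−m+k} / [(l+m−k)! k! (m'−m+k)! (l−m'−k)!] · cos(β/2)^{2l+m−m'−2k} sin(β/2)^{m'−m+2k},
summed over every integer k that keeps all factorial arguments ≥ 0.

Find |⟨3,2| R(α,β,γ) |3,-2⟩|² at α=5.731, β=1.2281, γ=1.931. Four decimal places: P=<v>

First d^3_{2,-2}(β=1.2281), then the phase factors e^{-i(2)α} and e^{-i(-2)γ}:
With c≡cos(β/2)=0.817321 and s≡sin(β/2)=0.576182, N=[120·1·1·120]^{1/2}=120.000000
The bounds max(0,m−m')=0 and min(l+m,l−m')=1 give 2 terms
  k=0: (−1)^4·120.0000/(24)·0.8173^2·0.5762^4 = +0.368125
  k=1: (−1)^5·120.0000/(120)·0.8173^0·0.5762^6 = -0.036590
d^3_{2,-2}(1.2281) = +0.368125 -0.036590 = +0.331535
|D^3_{2,-2}|² = |d^3_{2,-2}(β)|² = (+0.331535)² = 0.109916 (the z-rotation phases have unit modulus)

P=0.1099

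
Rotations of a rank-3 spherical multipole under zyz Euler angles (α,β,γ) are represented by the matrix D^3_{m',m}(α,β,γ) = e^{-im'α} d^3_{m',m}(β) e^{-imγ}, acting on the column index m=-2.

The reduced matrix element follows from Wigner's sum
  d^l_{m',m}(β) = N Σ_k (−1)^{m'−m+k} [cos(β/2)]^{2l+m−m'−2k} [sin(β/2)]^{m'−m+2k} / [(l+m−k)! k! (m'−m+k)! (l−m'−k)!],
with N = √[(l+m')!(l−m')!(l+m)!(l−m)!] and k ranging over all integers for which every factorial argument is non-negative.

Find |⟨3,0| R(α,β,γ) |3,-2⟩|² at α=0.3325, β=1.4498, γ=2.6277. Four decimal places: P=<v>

First d^3_{0,-2}(β=1.4498), then the phase factors e^{-i(0)α} and e^{-i(-2)γ}:
c=cos(1.4498/2)=0.748566, s=sin(1.4498/2)=0.663061; N=√[6·6·1·120]=65.726707
The bounds max(0,m−m')=0 and min(l+m,l−m')=1 give 2 terms
  k=0: (−1)^2·65.7267/(12)·0.7486^4·0.6631^2 = +0.756113
  k=1: (−1)^3·65.7267/(12)·0.7486^2·0.6631^4 = -0.593244
d^3_{0,-2}(1.4498) = +0.756113 -0.593244 = +0.162869
|D^3_{0,-2}|² = |d^3_{0,-2}(β)|² = (+0.162869)² = 0.026526 (the z-rotation phases have unit modulus)

P=0.0265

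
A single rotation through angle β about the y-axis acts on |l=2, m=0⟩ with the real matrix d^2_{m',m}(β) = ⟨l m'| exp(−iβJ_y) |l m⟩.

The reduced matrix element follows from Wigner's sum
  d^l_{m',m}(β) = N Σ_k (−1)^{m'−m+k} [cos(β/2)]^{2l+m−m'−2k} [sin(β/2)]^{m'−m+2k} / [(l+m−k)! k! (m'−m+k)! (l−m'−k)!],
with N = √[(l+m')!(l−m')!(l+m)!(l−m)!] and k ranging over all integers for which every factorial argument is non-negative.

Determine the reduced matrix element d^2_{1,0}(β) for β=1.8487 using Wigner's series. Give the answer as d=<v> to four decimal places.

d=0.3231

d^2_{1,0}(β=1.8487) via Wigner's sum:
c=cos(1.8487/2)=0.602354, s=sin(1.8487/2)=0.798229; N=√[6·1·2·2]=4.898979
k∈{0,1} keeps every argument non-negative
  k=0: (−1)^1·4.8990/(2)·0.6024^3·0.7982^1 = -0.427325
  k=1: (−1)^2·4.8990/(2)·0.6024^1·0.7982^3 = +0.750430
d^2_{1,0}(1.8487) = -0.427325 +0.750430 = +0.323106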